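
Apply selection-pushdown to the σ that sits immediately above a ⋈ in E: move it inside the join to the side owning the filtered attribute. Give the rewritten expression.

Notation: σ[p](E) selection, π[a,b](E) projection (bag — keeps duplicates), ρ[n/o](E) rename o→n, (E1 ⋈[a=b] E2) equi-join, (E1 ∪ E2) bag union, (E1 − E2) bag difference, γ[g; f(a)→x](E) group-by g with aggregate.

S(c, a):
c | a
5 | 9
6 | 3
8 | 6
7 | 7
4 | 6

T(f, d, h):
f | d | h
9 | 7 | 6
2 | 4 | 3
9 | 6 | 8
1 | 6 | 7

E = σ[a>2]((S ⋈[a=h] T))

σ filters on a, owned by the left side.
E' = (σ[a>2](S) ⋈[a=h] T)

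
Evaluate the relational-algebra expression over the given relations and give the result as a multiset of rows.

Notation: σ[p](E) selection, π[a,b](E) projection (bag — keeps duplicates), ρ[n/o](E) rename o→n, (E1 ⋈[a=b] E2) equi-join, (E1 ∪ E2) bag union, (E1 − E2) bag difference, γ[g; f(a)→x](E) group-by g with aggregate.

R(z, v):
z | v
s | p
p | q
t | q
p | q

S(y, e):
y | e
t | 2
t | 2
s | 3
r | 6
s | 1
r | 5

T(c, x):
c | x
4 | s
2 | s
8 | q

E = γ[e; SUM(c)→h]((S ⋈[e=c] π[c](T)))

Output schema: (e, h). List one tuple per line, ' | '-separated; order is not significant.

Stepwise |·|:
  S → 6
  T → 3
  π[c](T) → 3
  (S ⋈[e=c] π[c](T)) → 2
  γ[e; SUM(c)→h]((S ⋈[e=c] π[c](T))) → 1

== RESULT ==
e | h
2 | 4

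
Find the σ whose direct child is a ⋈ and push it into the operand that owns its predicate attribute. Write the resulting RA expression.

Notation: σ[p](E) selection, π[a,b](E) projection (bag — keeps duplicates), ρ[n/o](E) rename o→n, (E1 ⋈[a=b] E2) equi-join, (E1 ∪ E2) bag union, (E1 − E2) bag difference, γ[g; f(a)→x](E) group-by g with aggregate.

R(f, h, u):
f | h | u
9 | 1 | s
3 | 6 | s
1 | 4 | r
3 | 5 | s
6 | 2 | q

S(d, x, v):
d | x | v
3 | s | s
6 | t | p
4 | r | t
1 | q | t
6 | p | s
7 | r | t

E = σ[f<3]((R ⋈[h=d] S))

σ filters on f, owned by the left side.
E' = (σ[f<3](R) ⋈[h=d] S)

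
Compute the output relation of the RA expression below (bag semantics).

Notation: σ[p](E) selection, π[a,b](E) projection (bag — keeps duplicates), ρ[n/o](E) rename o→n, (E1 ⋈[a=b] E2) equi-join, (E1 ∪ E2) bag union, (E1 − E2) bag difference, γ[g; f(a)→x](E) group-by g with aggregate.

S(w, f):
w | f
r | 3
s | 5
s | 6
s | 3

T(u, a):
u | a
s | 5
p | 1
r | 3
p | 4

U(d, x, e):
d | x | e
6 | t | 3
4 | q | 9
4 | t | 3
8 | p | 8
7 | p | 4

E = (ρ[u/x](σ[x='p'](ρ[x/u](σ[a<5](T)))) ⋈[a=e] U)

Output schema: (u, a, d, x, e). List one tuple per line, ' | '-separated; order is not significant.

Row counts bottom-up:
  T → 4
  σ[a<5](T) → 3
  ρ[x/u](σ[a<5](T)) → 3
  σ[x='p'](ρ[x/u](σ[a<5](T))) → 2
  ρ[u/x](σ[x='p'](ρ[x/u](σ[a<5](T)))) → 2
  U → 5
  (ρ[u/x](σ[x='p'](ρ[x/u](σ[a<5](T)))) ⋈[a=e] U) → 1

== RESULT ==
u | a | d | x | e
p | 4 | 7 | p | 4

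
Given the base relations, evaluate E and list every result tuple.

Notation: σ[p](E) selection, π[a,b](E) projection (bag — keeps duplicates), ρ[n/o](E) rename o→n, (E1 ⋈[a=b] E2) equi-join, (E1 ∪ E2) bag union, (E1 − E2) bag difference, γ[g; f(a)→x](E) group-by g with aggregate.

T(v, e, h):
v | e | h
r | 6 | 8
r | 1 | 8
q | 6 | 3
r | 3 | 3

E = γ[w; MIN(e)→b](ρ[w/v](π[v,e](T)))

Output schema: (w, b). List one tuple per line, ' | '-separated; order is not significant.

Row counts bottom-up:
  T → 4
  π[v,e](T) → 4
  ρ[w/v](π[v,e](T)) → 4
  γ[w; MIN(e)→b](ρ[w/v](π[v,e](T))) → 2

== RESULT ==
w | b
q | 6
r | 1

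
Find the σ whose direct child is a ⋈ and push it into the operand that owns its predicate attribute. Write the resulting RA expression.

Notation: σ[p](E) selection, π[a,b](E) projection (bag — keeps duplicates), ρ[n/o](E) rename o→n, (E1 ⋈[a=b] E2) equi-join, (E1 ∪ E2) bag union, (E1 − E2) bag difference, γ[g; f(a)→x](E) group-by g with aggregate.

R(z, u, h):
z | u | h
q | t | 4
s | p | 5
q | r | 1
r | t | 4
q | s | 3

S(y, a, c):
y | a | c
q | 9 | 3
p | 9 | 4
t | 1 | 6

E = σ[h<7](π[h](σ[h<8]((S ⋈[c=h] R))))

σ filters on h, owned by the right side.
E' = σ[h<7](π[h]((S ⋈[c=h] σ[h<8](R))))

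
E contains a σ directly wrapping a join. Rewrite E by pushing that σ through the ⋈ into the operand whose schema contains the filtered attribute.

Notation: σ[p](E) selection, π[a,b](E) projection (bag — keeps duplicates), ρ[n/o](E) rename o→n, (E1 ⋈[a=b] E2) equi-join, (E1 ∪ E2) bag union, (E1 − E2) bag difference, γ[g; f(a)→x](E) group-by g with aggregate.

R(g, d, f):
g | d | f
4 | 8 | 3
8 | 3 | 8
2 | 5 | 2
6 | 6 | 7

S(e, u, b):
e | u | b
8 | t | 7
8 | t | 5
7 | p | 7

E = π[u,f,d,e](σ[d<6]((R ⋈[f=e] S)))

σ filters on d, owned by the left side.
E' = π[u,f,d,e]((σ[d<6](R) ⋈[f=e] S))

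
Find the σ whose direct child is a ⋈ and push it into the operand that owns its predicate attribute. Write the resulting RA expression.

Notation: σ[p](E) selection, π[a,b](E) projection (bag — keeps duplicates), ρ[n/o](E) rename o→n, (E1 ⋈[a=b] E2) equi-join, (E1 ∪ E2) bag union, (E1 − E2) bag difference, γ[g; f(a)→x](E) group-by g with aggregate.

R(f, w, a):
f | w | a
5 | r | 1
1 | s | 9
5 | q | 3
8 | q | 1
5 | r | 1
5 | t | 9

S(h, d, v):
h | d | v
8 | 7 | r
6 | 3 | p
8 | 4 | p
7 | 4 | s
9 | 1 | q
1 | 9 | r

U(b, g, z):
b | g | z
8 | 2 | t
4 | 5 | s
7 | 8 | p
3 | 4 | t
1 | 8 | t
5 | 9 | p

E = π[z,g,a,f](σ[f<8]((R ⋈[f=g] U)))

σ filters on f, owned by the left side.
E' = π[z,g,a,f]((σ[f<8](R) ⋈[f=g] U))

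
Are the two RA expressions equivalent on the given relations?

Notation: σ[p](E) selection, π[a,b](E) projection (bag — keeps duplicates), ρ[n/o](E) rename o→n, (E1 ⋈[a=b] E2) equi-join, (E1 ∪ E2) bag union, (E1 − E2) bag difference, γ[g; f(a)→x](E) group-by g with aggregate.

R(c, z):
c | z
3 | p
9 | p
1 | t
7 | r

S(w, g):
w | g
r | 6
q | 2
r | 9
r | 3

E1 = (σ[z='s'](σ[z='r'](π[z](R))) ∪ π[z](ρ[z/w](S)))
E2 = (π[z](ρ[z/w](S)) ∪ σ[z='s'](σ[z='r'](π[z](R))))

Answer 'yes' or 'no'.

E1 subexpression sizes:
  R → 4
  π[z](R) → 4
  σ[z='r'](π[z](R)) → 1
  σ[z='s'](σ[z='r'](π[z](R))) → 0
  S → 4
  ρ[z/w](S) → 4
  π[z](ρ[z/w](S)) → 4
  (σ[z='s'](σ[z='r'](π[z](R))) ∪ π[z](ρ[z/w](S))) → 4
E2 subexpression sizes:
  S → 4
  ρ[z/w](S) → 4
  π[z](ρ[z/w](S)) → 4
  R → 4
  π[z](R) → 4
  σ[z='r'](π[z](R)) → 1
  σ[z='s'](σ[z='r'](π[z](R))) → 0
  (π[z](ρ[z/w](S)) ∪ σ[z='s'](σ[z='r'](π[z](R)))) → 4

E1 and E2 produce the same multiset:
z
q
r
r
r

yes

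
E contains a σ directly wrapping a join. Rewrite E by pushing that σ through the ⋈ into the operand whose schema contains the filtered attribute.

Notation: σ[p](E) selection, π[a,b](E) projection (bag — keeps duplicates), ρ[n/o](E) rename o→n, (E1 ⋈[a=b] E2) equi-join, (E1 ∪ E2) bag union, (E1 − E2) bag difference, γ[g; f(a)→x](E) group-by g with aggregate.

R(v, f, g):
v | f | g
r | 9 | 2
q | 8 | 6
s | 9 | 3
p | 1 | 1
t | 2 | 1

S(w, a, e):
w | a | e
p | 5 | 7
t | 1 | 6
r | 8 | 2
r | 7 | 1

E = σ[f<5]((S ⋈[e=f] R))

σ filters on f, owned by the right side.
E' = (S ⋈[e=f] σ[f<5](R))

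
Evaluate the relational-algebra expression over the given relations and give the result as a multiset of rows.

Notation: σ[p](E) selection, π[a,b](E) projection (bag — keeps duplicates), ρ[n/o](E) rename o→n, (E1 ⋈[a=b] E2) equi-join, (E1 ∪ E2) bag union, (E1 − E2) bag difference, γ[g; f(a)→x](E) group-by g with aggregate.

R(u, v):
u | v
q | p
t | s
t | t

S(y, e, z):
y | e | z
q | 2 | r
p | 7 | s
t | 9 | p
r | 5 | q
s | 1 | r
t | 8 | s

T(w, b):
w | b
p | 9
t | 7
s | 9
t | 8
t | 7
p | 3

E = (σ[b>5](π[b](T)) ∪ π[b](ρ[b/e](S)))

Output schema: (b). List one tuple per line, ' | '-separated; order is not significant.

Per-node cardinality:
  T → 6
  π[b](T) → 6
  σ[b>5](π[b](T)) → 5
  S → 6
  ρ[b/e](S) → 6
  π[b](ρ[b/e](S)) → 6
  (σ[b>5](π[b](T)) ∪ π[b](ρ[b/e](S))) → 11

== RESULT ==
b
1
2
5
7
7
7
8
8
9
9
9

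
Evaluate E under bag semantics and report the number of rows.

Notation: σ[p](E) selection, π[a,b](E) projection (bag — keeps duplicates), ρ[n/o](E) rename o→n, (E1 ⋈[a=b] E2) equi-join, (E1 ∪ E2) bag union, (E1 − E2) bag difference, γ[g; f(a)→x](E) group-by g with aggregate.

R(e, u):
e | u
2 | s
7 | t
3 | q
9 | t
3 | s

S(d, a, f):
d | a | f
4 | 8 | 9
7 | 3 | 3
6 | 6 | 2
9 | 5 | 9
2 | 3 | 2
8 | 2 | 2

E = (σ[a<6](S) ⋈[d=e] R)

Row counts bottom-up:
  S → 6
  σ[a<6](S) → 4
  R → 5
  (σ[a<6](S) ⋈[d=e] R) → 3

|E| = 3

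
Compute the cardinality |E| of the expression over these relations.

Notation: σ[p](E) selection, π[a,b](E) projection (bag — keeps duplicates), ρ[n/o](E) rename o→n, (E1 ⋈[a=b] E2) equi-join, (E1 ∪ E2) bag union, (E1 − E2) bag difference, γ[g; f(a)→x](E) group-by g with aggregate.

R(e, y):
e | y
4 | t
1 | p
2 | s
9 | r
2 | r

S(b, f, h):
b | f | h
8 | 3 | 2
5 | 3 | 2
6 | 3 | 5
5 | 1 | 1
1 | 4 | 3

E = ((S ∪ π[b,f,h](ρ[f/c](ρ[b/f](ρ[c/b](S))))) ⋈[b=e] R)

Subexpression sizes:
  S → 5
  S → 5
  ρ[c/b](S) → 5
  ρ[b/f](ρ[c/b](S)) → 5
  ρ[f/c](ρ[b/f](ρ[c/b](S))) → 5
  π[b,f,h](ρ[f/c](ρ[b/f](ρ[c/b](S)))) → 5
  (S ∪ π[b,f,h](ρ[f/c](ρ[b/f](ρ[c/b](S))))) → 10
  R → 5
  ((S ∪ π[b,f,h](ρ[f/c](ρ[b/f](ρ[c/b](S))))) ⋈[b=e] R) → 3

|E| = 3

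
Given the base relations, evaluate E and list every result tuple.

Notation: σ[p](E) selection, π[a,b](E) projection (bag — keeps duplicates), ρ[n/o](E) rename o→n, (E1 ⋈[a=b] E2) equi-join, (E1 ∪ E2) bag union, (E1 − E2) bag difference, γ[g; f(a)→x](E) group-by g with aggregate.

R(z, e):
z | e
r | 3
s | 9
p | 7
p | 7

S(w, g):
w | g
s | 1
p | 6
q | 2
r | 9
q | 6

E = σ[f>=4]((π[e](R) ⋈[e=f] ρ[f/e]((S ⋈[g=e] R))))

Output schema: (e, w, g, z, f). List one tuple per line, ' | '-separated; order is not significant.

Per-node cardinality:
  R → 4
  π[e](R) → 4
  S → 5
  R → 4
  (S ⋈[g=e] R) → 1
  ρ[f/e]((S ⋈[g=e] R)) → 1
  (π[e](R) ⋈[e=f] ρ[f/e]((S ⋈[g=e] R))) → 1
  σ[f>=4]((π[e](R) ⋈[e=f] ρ[f/e]((S ⋈[g=e] R)))) → 1

== RESULT ==
e | w | g | z | f
9 | r | 9 | s | 9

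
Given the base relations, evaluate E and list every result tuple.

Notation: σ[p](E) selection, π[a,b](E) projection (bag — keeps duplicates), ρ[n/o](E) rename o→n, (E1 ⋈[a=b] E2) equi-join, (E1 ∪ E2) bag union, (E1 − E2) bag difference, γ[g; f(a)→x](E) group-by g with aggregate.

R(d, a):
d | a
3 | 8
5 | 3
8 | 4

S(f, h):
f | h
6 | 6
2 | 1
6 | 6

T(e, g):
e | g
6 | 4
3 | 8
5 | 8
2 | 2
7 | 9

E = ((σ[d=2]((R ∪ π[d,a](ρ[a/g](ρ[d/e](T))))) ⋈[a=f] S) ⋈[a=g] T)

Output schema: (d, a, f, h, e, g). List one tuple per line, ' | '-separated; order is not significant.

Subexpression sizes:
  R → 3
  T → 5
  ρ[d/e](T) → 5
  ρ[a/g](ρ[d/e](T)) → 5
  π[d,a](ρ[a/g](ρ[d/e](T))) → 5
  (R ∪ π[d,a](ρ[a/g](ρ[d/e](T)))) → 8
  σ[d=2]((R ∪ π[d,a](ρ[a/g](ρ[d/e](T))))) → 1
  S → 3
  (σ[d=2]((R ∪ π[d,a](ρ[a/g](ρ[d/e](T))))) ⋈[a=f] S) → 1
  T → 5
  ((σ[d=2]((R ∪ π[d,a](ρ[a/g](ρ[d/e](T))))) ⋈[a=f] S) ⋈[a=g] T) → 1

== RESULT ==
d | a | f | h | e | g
2 | 2 | 2 | 1 | 2 | 2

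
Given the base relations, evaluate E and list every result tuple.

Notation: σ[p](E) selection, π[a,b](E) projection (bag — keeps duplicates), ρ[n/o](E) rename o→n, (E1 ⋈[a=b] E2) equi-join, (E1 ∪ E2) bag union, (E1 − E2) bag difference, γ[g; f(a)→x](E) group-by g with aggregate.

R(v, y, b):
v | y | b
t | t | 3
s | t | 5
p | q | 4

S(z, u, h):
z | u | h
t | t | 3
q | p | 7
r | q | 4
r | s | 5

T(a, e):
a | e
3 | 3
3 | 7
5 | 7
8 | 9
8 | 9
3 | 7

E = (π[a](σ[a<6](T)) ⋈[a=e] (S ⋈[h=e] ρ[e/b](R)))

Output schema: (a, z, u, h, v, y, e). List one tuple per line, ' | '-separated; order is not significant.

Row counts bottom-up:
  T → 6
  σ[a<6](T) → 4
  π[a](σ[a<6](T)) → 4
  S → 4
  R → 3
  ρ[e/b](R) → 3
  (S ⋈[h=e] ρ[e/b](R)) → 3
  (π[a](σ[a<6](T)) ⋈[a=e] (S ⋈[h=e] ρ[e/b](R))) → 4

== RESULT ==
a | z | u | h | v | y | e
3 | t | t | 3 | t | t | 3
3 | t | t | 3 | t | t | 3
3 | t | t | 3 | t | t | 3
5 | r | s | 5 | s | t | 5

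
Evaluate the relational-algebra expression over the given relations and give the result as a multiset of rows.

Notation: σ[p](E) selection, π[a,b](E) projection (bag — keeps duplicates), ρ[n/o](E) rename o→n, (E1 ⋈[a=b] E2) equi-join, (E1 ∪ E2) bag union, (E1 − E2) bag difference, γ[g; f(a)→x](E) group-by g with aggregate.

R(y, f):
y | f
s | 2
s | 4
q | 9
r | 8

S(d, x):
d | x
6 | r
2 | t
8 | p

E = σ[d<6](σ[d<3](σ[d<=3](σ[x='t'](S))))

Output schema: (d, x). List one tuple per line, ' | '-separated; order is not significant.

Per-node cardinality:
  S → 3
  σ[x='t'](S) → 1
  σ[d<=3](σ[x='t'](S)) → 1
  σ[d<3](σ[d<=3](σ[x='t'](S))) → 1
  σ[d<6](σ[d<3](σ[d<=3](σ[x='t'](S)))) → 1

== RESULT ==
d | x
2 | t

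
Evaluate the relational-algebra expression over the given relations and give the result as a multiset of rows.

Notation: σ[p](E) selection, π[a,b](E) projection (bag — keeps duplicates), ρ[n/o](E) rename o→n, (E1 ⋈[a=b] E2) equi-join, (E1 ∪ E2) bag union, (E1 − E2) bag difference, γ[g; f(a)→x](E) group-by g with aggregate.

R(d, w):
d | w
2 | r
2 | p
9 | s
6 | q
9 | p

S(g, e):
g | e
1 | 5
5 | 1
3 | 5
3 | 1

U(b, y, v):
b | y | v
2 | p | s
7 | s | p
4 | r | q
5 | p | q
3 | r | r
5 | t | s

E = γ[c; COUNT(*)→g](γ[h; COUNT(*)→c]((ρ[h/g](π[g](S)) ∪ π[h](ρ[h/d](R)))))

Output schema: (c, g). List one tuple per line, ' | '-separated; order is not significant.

Stepwise |·|:
  S → 4
  π[g](S) → 4
  ρ[h/g](π[g](S)) → 4
  R → 5
  ρ[h/d](R) → 5
  π[h](ρ[h/d](R)) → 5
  (ρ[h/g](π[g](S)) ∪ π[h](ρ[h/d](R))) → 9
  γ[h; COUNT(*)→c]((ρ[h/g](π[g](S)) ∪ π[h](ρ[h/d](R)))) → 6
  γ[c; COUNT(*)→g](γ[h; COUNT(*)→c]((ρ[h/g](π[g](S)) ∪ π[h](ρ[h/d](R))))) → 2

== RESULT ==
c | g
1 | 3
2 | 3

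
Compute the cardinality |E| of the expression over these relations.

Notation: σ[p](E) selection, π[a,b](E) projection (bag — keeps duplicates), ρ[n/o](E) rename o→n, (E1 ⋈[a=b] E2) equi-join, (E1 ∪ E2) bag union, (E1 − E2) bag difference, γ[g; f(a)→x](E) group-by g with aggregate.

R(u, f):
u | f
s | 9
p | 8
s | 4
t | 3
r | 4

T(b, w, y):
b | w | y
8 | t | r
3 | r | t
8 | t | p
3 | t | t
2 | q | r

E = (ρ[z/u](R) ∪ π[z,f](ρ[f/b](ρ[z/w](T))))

Stepwise |·|:
  R → 5
  ρ[z/u](R) → 5
  T → 5
  ρ[z/w](T) → 5
  ρ[f/b](ρ[z/w](T)) → 5
  π[z,f](ρ[f/b](ρ[z/w](T))) → 5
  (ρ[z/u](R) ∪ π[z,f](ρ[f/b](ρ[z/w](T)))) → 10

|E| = 10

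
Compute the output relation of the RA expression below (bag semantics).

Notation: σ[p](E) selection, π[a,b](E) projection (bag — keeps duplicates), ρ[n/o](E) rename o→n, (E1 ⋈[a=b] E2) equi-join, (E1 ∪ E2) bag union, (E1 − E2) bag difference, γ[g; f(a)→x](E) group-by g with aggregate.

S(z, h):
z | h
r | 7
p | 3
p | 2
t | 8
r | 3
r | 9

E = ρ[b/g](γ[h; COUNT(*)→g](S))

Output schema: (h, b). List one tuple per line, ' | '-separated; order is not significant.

Per-node cardinality:
  S → 6
  γ[h; COUNT(*)→g](S) → 5
  ρ[b/g](γ[h; COUNT(*)→g](S)) → 5

== RESULT ==
h | b
2 | 1
3 | 2
7 | 1
8 | 1
9 | 1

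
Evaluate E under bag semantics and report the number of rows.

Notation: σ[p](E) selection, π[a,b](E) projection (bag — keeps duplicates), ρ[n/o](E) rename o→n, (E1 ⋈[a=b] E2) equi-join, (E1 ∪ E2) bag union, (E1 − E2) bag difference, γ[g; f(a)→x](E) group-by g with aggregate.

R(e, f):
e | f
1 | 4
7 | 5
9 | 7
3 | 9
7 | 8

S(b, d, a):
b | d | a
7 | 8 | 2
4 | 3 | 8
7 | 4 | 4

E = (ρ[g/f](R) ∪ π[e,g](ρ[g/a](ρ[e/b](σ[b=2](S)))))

Row counts bottom-up:
  R → 5
  ρ[g/f](R) → 5
  S → 3
  σ[b=2](S) → 0
  ρ[e/b](σ[b=2](S)) → 0
  ρ[g/a](ρ[e/b](σ[b=2](S))) → 0
  π[e,g](ρ[g/a](ρ[e/b](σ[b=2](S)))) → 0
  (ρ[g/f](R) ∪ π[e,g](ρ[g/a](ρ[e/b](σ[b=2](S))))) → 5

|E| = 5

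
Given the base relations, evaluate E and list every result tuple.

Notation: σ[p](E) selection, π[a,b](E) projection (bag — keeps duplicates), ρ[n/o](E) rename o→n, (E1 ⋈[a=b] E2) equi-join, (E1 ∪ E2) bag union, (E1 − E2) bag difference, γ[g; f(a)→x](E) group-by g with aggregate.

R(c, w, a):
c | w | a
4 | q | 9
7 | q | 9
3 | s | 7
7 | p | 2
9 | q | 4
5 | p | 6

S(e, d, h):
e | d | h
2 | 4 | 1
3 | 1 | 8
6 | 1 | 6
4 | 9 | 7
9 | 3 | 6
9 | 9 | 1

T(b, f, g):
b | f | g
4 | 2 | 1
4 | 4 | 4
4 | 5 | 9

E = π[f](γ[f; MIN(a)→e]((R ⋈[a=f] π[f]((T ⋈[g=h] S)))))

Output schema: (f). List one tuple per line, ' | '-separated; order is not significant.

Row counts bottom-up:
  R → 6
  T → 3
  S → 6
  (T ⋈[g=h] S) → 2
  π[f]((T ⋈[g=h] S)) → 2
  (R ⋈[a=f] π[f]((T ⋈[g=h] S))) → 2
  γ[f; MIN(a)→e]((R ⋈[a=f] π[f]((T ⋈[g=h] S)))) → 1
  π[f](γ[f; MIN(a)→e]((R ⋈[a=f] π[f]((T ⋈[g=h] S))))) → 1

== RESULT ==
f
2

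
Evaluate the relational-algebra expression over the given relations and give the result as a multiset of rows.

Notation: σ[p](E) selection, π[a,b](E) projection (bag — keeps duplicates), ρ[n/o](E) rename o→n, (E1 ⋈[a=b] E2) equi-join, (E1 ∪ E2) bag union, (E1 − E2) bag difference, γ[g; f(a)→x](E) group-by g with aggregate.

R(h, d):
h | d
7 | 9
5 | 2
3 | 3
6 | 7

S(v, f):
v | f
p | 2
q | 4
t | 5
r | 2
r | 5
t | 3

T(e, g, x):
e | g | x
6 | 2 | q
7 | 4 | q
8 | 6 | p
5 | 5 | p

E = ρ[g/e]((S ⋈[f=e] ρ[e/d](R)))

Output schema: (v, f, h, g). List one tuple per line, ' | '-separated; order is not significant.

Row counts bottom-up:
  S → 6
  R → 4
  ρ[e/d](R) → 4
  (S ⋈[f=e] ρ[e/d](R)) → 3
  ρ[g/e]((S ⋈[f=e] ρ[e/d](R))) → 3

== RESULT ==
v | f | h | g
p | 2 | 5 | 2
r | 2 | 5 | 2
t | 3 | 3 | 3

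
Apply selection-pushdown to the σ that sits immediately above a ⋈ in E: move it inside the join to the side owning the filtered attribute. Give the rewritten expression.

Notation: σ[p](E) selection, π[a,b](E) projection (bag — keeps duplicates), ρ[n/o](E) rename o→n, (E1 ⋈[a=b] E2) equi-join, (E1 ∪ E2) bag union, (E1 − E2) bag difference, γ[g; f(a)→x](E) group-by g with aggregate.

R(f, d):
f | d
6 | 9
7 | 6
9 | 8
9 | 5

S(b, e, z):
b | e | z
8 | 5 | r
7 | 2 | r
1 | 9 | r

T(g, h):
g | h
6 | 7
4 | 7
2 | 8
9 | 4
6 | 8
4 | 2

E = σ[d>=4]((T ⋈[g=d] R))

σ filters on d, owned by the right side.
E' = (T ⋈[g=d] σ[d>=4](R))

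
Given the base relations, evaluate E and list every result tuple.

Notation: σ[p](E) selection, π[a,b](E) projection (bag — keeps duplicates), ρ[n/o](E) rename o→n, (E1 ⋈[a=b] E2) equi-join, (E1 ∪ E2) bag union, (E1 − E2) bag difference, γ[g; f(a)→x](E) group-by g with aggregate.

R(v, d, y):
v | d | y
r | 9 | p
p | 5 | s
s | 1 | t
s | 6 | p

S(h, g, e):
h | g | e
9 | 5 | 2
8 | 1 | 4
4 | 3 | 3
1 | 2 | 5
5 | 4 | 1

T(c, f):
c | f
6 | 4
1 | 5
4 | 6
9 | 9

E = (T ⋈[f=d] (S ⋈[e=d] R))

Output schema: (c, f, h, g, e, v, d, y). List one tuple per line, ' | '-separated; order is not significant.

Stepwise |·|:
  T → 4
  S → 5
  R → 4
  (S ⋈[e=d] R) → 2
  (T ⋈[f=d] (S ⋈[e=d] R)) → 1

== RESULT ==
c | f | h | g | e | v | d | y
1 | 5 | 1 | 2 | 5 | p | 5 | s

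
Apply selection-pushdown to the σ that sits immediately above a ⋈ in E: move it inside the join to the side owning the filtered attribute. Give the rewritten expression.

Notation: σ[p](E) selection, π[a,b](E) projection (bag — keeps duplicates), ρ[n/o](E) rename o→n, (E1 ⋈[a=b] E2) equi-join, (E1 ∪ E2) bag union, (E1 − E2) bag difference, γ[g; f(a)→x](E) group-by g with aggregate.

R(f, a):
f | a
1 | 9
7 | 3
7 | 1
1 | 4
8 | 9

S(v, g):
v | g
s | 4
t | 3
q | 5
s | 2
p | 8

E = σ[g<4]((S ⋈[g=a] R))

σ filters on g, owned by the left side.
E' = (σ[g<4](S) ⋈[g=a] R)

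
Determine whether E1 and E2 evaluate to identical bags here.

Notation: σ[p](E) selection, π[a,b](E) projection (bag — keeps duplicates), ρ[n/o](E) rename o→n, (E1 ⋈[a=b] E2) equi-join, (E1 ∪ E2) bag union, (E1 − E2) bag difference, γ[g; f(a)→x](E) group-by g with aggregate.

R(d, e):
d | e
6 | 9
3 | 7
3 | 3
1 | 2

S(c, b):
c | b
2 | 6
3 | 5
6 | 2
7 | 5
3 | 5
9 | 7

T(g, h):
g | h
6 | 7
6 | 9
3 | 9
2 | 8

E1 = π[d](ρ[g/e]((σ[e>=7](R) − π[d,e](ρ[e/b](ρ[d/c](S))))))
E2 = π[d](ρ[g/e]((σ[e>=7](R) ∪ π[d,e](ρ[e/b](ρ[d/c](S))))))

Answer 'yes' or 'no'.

E1 per-node cardinality:
  R → 4
  σ[e>=7](R) → 2
  S → 6
  ρ[d/c](S) → 6
  ρ[e/b](ρ[d/c](S)) → 6
  π[d,e](ρ[e/b](ρ[d/c](S))) → 6
  (σ[e>=7](R) − π[d,e](ρ[e/b](ρ[d/c](S)))) → 2
  ρ[g/e]((σ[e>=7](R) − π[d,e](ρ[e/b](ρ[d/c](S))))) → 2
  π[d](ρ[g/e]((σ[e>=7](R) − π[d,e](ρ[e/b](ρ[d/c](S)))))) → 2
E2 per-node cardinality:
  R → 4
  σ[e>=7](R) → 2
  S → 6
  ρ[d/c](S) → 6
  ρ[e/b](ρ[d/c](S)) → 6
  π[d,e](ρ[e/b](ρ[d/c](S))) → 6
  (σ[e>=7](R) ∪ π[d,e](ρ[e/b](ρ[d/c](S)))) → 8
  ρ[g/e]((σ[e>=7](R) ∪ π[d,e](ρ[e/b](ρ[d/c](S))))) → 8
  π[d](ρ[g/e]((σ[e>=7](R) ∪ π[d,e](ρ[e/b](ρ[d/c](S)))))) → 8

E1 result:
d
3
6
E2 result:
d
2
3
3
3
6
6
7
9
Witness: (6,) appears 1× in E1 but 2× in E2.

no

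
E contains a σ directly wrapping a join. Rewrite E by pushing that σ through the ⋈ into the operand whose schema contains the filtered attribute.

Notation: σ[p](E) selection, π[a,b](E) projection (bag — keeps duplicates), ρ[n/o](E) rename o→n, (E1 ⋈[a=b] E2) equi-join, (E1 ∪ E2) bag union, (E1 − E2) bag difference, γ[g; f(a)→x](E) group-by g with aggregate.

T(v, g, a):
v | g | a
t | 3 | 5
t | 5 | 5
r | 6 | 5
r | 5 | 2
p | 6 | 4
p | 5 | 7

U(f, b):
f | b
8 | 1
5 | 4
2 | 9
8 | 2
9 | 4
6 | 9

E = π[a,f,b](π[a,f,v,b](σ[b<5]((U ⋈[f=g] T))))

σ filters on b, owned by the left side.
E' = π[a,f,b](π[a,f,v,b]((σ[b<5](U) ⋈[f=g] T)))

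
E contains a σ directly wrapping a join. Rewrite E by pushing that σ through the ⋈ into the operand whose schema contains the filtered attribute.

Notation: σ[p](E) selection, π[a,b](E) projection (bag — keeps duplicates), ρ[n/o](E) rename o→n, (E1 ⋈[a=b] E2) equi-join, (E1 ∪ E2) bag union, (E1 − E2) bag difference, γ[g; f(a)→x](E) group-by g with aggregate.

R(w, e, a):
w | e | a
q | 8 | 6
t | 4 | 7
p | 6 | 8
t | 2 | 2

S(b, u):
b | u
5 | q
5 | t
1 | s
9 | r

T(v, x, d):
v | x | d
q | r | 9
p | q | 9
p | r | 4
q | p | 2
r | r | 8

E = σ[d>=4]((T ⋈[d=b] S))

σ filters on d, owned by the left side.
E' = (σ[d>=4](T) ⋈[d=b] S)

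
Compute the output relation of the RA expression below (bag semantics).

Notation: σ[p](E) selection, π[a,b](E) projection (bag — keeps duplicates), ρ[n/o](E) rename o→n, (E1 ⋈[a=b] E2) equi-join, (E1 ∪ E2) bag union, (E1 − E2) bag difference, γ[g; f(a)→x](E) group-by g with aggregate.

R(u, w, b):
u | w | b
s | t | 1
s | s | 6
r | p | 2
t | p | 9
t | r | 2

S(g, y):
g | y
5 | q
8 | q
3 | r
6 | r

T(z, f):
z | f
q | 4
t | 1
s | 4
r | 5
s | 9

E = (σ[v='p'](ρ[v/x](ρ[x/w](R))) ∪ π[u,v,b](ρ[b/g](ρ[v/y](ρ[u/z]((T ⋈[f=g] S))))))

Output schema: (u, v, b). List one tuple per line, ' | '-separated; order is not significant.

Per-node cardinality:
  R → 5
  ρ[x/w](R) → 5
  ρ[v/x](ρ[x/w](R)) → 5
  σ[v='p'](ρ[v/x](ρ[x/w](R))) → 2
  T → 5
  S → 4
  (T ⋈[f=g] S) → 1
  ρ[u/z]((T ⋈[f=g] S)) → 1
  ρ[v/y](ρ[u/z]((T ⋈[f=g] S))) → 1
  ρ[b/g](ρ[v/y](ρ[u/z]((T ⋈[f=g] S)))) → 1
  π[u,v,b](ρ[b/g](ρ[v/y](ρ[u/z]((T ⋈[f=g] S))))) → 1
  (σ[v='p'](ρ[v/x](ρ[x/w](R))) ∪ π[u,v,b](ρ[b/g](ρ[v/y](ρ[u/z]((T ⋈[f=g] S)))))) → 3

== RESULT ==
u | v | b
r | p | 2
r | q | 5
t | p | 9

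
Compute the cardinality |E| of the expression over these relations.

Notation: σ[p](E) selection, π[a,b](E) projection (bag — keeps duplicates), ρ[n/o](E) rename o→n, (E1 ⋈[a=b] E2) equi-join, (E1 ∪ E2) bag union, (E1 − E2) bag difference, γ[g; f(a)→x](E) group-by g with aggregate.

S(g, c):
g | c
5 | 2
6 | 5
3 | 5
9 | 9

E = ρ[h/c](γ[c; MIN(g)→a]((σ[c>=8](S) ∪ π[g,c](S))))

Stepwise |·|:
  S → 4
  σ[c>=8](S) → 1
  S → 4
  π[g,c](S) → 4
  (σ[c>=8](S) ∪ π[g,c](S)) → 5
  γ[c; MIN(g)→a]((σ[c>=8](S) ∪ π[g,c](S))) → 3
  ρ[h/c](γ[c; MIN(g)→a]((σ[c>=8](S) ∪ π[g,c](S)))) → 3

|E| = 3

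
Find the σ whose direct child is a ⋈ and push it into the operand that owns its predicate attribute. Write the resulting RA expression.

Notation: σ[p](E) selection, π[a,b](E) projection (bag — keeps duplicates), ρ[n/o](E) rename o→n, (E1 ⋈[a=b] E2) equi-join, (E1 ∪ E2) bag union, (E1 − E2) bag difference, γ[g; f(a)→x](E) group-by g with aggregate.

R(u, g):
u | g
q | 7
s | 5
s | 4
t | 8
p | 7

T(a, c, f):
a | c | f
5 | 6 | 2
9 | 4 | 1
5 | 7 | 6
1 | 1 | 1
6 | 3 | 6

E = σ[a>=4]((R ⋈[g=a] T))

σ filters on a, owned by the right side.
E' = (R ⋈[g=a] σ[a>=4](T))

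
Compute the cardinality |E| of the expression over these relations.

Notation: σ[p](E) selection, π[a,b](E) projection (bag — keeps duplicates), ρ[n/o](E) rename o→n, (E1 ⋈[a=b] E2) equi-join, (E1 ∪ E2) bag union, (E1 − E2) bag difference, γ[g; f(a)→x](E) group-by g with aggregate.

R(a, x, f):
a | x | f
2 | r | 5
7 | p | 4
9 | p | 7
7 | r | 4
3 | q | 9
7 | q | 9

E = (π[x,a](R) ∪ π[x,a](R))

Subexpression sizes:
  R → 6
  π[x,a](R) → 6
  R → 6
  π[x,a](R) → 6
  (π[x,a](R) ∪ π[x,a](R)) → 12

|E| = 12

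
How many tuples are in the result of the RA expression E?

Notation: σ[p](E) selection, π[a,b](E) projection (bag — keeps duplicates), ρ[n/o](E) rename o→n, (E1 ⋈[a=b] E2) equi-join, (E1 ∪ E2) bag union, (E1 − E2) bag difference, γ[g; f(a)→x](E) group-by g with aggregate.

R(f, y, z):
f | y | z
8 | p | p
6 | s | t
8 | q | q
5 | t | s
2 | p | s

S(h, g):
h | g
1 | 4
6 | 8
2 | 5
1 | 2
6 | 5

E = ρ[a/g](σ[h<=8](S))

Subexpression sizes:
  S → 5
  σ[h<=8](S) → 5
  ρ[a/g](σ[h<=8](S)) → 5

|E| = 5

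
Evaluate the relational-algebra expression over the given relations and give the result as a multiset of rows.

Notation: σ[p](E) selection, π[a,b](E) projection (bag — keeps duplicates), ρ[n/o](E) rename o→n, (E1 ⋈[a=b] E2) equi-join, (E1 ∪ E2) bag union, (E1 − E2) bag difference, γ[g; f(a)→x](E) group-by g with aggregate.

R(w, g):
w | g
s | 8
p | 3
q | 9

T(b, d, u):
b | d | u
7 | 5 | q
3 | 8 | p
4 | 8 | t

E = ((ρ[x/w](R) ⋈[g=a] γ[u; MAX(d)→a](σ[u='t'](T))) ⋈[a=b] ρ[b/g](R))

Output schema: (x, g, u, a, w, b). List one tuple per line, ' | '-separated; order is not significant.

Row counts bottom-up:
  R → 3
  ρ[x/w](R) → 3
  T → 3
  σ[u='t'](T) → 1
  γ[u; MAX(d)→a](σ[u='t'](T)) → 1
  (ρ[x/w](R) ⋈[g=a] γ[u; MAX(d)→a](σ[u='t'](T))) → 1
  R → 3
  ρ[b/g](R) → 3
  ((ρ[x/w](R) ⋈[g=a] γ[u; MAX(d)→a](σ[u='t'](T))) ⋈[a=b] ρ[b/g](R)) → 1

== RESULT ==
x | g | u | a | w | b
s | 8 | t | 8 | s | 8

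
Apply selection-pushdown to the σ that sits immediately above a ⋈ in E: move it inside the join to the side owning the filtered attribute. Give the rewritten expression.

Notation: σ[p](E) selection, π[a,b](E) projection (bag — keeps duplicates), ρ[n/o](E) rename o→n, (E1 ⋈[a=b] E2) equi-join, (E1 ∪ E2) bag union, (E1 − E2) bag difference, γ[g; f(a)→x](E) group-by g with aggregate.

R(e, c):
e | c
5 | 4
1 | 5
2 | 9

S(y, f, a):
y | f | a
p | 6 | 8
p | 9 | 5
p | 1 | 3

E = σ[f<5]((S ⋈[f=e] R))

σ filters on f, owned by the left side.
E' = (σ[f<5](S) ⋈[f=e] R)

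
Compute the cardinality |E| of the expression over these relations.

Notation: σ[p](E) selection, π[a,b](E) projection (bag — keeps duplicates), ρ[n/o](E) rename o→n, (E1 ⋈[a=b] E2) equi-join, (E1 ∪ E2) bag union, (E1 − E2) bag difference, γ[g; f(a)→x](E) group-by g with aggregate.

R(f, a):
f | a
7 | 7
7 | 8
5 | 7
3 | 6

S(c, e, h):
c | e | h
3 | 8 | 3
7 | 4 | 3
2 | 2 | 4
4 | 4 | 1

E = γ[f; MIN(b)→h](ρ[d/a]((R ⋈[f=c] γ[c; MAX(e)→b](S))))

Stepwise |·|:
  R → 4
  S → 4
  γ[c; MAX(e)→b](S) → 4
  (R ⋈[f=c] γ[c; MAX(e)→b](S)) → 3
  ρ[d/a]((R ⋈[f=c] γ[c; MAX(e)→b](S))) → 3
  γ[f; MIN(b)→h](ρ[d/a]((R ⋈[f=c] γ[c; MAX(e)→b](S)))) → 2

|E| = 2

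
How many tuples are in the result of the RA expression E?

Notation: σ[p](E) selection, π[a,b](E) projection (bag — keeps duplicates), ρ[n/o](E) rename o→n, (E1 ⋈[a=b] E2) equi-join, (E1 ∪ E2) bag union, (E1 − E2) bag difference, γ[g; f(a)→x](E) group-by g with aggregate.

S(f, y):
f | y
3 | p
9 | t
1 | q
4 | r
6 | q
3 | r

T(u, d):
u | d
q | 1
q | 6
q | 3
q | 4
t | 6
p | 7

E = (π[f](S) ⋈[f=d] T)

Subexpression sizes:
  S → 6
  π[f](S) → 6
  T → 6
  (π[f](S) ⋈[f=d] T) → 6

|E| = 6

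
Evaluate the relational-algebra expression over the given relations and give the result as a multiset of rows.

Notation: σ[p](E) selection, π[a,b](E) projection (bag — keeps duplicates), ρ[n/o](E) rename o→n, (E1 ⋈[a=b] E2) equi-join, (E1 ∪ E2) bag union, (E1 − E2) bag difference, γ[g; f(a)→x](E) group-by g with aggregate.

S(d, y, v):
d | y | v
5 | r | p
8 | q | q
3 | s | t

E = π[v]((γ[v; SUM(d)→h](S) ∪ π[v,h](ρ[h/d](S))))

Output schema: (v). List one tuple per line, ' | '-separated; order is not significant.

Stepwise |·|:
  S → 3
  γ[v; SUM(d)→h](S) → 3
  S → 3
  ρ[h/d](S) → 3
  π[v,h](ρ[h/d](S)) → 3
  (γ[v; SUM(d)→h](S) ∪ π[v,h](ρ[h/d](S))) → 6
  π[v]((γ[v; SUM(d)→h](S) ∪ π[v,h](ρ[h/d](S)))) → 6

== RESULT ==
v
p
p
q
q
t
t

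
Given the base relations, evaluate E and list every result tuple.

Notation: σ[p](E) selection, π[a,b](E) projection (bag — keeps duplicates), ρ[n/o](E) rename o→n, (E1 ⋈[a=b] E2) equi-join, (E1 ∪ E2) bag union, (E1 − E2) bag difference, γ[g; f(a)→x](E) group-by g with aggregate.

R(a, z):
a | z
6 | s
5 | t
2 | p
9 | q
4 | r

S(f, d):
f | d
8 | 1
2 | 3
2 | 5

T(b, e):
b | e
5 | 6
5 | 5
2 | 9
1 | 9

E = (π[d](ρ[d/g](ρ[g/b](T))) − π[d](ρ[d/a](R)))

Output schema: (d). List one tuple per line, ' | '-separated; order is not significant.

Per-node cardinality:
  T → 4
  ρ[g/b](T) → 4
  ρ[d/g](ρ[g/b](T)) → 4
  π[d](ρ[d/g](ρ[g/b](T))) → 4
  R → 5
  ρ[d/a](R) → 5
  π[d](ρ[d/a](R)) → 5
  (π[d](ρ[d/g](ρ[g/b](T))) − π[d](ρ[d/a](R))) → 2

== RESULT ==
d
1
5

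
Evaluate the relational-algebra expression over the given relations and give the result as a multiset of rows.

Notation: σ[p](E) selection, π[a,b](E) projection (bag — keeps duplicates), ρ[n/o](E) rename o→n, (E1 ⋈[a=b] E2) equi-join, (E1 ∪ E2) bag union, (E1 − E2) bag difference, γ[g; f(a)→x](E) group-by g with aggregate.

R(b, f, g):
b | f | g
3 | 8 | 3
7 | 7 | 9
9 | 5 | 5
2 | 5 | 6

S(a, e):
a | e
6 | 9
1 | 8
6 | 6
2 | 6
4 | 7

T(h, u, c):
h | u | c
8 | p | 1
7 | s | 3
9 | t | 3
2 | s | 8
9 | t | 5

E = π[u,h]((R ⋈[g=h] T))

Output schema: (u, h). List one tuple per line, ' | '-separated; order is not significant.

Stepwise |·|:
  R → 4
  T → 5
  (R ⋈[g=h] T) → 2
  π[u,h]((R ⋈[g=h] T)) → 2

== RESULT ==
u | h
t | 9
t | 9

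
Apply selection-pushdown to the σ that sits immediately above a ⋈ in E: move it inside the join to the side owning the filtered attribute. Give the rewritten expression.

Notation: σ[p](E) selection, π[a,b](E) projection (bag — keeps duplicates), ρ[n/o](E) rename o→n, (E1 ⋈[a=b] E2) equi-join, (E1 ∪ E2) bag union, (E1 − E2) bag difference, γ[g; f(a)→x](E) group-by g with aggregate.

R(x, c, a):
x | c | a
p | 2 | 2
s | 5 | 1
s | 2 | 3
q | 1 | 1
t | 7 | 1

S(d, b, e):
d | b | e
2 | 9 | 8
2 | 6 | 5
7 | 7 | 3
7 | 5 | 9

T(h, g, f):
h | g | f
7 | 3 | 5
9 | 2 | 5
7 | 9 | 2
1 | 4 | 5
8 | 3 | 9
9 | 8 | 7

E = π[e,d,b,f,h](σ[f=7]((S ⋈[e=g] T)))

σ filters on f, owned by the right side.
E' = π[e,d,b,f,h]((S ⋈[e=g] σ[f=7](T)))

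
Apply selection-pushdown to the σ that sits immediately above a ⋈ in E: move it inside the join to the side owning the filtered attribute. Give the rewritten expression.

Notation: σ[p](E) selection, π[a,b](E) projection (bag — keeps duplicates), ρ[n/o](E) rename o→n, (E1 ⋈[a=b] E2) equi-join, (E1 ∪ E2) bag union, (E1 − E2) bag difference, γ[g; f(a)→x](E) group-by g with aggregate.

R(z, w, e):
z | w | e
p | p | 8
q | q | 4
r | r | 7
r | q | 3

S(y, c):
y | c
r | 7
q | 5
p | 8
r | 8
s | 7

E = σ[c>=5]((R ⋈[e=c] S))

σ filters on c, owned by the right side.
E' = (R ⋈[e=c] σ[c>=5](S))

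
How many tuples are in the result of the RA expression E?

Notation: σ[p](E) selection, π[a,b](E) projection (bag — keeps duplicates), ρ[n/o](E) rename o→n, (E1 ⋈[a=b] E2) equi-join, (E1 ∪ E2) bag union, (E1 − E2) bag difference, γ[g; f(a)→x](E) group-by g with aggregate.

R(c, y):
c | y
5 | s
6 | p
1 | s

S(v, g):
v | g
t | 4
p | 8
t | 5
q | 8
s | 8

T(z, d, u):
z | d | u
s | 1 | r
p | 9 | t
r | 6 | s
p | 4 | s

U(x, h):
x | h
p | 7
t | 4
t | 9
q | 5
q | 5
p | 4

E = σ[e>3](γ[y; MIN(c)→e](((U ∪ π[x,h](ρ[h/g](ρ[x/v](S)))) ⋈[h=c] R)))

Subexpression sizes:
  U → 6
  S → 5
  ρ[x/v](S) → 5
  ρ[h/g](ρ[x/v](S)) → 5
  π[x,h](ρ[h/g](ρ[x/v](S))) → 5
  (U ∪ π[x,h](ρ[h/g](ρ[x/v](S)))) → 11
  R → 3
  ((U ∪ π[x,h](ρ[h/g](ρ[x/v](S)))) ⋈[h=c] R) → 3
  γ[y; MIN(c)→e](((U ∪ π[x,h](ρ[h/g](ρ[x/v](S)))) ⋈[h=c] R)) → 1
  σ[e>3](γ[y; MIN(c)→e](((U ∪ π[x,h](ρ[h/g](ρ[x/v](S)))) ⋈[h=c] R))) → 1

|E| = 1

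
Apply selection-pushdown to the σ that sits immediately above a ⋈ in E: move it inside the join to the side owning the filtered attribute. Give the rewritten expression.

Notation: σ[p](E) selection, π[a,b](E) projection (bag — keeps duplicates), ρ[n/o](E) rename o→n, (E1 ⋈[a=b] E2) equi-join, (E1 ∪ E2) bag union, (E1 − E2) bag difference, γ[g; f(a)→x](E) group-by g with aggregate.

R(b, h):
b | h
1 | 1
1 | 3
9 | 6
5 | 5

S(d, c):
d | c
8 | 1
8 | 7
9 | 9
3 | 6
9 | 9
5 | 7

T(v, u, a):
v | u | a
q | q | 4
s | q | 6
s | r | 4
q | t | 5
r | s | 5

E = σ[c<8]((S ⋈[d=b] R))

σ filters on c, owned by the left side.
E' = (σ[c<8](S) ⋈[d=b] R)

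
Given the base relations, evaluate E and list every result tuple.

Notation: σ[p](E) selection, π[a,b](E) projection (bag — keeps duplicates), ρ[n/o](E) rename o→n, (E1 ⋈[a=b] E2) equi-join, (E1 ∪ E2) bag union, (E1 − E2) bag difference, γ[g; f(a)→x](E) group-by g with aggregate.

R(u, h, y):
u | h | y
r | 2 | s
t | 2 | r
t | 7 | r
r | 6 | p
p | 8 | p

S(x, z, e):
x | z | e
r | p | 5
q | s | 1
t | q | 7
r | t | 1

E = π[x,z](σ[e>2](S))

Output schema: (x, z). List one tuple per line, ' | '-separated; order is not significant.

Subexpression sizes:
  S → 4
  σ[e>2](S) → 2
  π[x,z](σ[e>2](S)) → 2

== RESULT ==
x | z
r | p
t | q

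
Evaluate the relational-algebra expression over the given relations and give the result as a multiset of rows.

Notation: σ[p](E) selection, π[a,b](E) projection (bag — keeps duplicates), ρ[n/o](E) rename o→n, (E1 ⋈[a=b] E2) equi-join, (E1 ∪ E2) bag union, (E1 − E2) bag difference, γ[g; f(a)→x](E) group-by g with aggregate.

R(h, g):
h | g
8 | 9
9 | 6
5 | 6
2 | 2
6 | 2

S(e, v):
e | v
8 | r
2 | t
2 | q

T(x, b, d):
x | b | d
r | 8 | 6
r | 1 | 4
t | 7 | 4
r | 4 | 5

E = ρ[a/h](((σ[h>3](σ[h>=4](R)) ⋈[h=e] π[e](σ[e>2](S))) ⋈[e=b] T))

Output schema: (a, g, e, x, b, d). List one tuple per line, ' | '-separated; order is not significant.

Subexpression sizes:
  R → 5
  σ[h>=4](R) → 4
  σ[h>3](σ[h>=4](R)) → 4
  S → 3
  σ[e>2](S) → 1
  π[e](σ[e>2](S)) → 1
  (σ[h>3](σ[h>=4](R)) ⋈[h=e] π[e](σ[e>2](S))) → 1
  T → 4
  ((σ[h>3](σ[h>=4](R)) ⋈[h=e] π[e](σ[e>2](S))) ⋈[e=b] T) → 1
  ρ[a/h](((σ[h>3](σ[h>=4](R)) ⋈[h=e] π[e](σ[e>2](S))) ⋈[e=b] T)) → 1

== RESULT ==
a | g | e | x | b | d
8 | 9 | 8 | r | 8 | 6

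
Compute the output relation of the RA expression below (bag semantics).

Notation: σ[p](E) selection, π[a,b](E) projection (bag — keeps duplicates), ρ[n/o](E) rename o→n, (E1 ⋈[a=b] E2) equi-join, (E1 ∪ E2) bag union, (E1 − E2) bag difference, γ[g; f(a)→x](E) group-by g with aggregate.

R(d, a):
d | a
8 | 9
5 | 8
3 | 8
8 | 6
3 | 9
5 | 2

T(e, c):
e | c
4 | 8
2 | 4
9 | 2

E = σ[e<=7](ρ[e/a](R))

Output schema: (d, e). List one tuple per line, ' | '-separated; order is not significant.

Row counts bottom-up:
  R → 6
  ρ[e/a](R) → 6
  σ[e<=7](ρ[e/a](R)) → 2

== RESULT ==
d | e
5 | 2
8 | 6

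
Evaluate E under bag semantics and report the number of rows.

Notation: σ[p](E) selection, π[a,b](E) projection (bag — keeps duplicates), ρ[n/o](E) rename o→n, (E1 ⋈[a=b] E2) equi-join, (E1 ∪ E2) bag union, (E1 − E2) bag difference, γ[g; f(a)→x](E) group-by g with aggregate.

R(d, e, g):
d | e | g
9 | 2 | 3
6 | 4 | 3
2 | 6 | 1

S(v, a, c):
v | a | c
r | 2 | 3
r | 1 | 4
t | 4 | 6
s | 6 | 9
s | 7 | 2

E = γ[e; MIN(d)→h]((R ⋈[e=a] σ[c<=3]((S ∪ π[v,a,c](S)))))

Stepwise |·|:
  R → 3
  S → 5
  S → 5
  π[v,a,c](S) → 5
  (S ∪ π[v,a,c](S)) → 10
  σ[c<=3]((S ∪ π[v,a,c](S))) → 4
  (R ⋈[e=a] σ[c<=3]((S ∪ π[v,a,c](S)))) → 2
  γ[e; MIN(d)→h]((R ⋈[e=a] σ[c<=3]((S ∪ π[v,a,c](S))))) → 1

|E| = 1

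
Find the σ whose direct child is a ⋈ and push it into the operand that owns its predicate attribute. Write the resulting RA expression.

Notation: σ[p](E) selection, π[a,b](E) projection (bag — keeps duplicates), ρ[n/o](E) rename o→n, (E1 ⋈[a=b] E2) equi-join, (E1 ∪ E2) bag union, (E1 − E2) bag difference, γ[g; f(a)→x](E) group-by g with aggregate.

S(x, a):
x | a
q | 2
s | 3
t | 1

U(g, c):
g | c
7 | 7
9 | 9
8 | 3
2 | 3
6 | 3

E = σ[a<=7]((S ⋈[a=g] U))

σ filters on a, owned by the left side.
E' = (σ[a<=7](S) ⋈[a=g] U)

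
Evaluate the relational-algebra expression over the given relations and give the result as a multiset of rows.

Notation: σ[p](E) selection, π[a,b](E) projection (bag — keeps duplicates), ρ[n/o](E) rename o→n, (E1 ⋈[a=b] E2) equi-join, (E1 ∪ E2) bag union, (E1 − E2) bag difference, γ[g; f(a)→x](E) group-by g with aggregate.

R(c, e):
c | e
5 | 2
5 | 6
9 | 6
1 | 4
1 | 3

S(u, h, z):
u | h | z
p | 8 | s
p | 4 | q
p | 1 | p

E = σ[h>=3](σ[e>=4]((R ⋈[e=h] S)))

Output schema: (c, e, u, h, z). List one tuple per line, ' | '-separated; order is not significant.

Row counts bottom-up:
  R → 5
  S → 3
  (R ⋈[e=h] S) → 1
  σ[e>=4]((R ⋈[e=h] S)) → 1
  σ[h>=3](σ[e>=4]((R ⋈[e=h] S))) → 1

== RESULT ==
c | e | u | h | z
1 | 4 | p | 4 | q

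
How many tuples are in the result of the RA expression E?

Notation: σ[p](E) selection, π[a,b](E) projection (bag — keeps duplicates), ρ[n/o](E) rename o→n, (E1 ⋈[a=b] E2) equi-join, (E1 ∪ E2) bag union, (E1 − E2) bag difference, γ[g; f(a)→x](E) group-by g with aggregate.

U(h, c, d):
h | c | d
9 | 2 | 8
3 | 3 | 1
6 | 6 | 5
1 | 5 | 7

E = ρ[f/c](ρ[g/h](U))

Subexpression sizes:
  U → 4
  ρ[g/h](U) → 4
  ρ[f/c](ρ[g/h](U)) → 4

|E| = 4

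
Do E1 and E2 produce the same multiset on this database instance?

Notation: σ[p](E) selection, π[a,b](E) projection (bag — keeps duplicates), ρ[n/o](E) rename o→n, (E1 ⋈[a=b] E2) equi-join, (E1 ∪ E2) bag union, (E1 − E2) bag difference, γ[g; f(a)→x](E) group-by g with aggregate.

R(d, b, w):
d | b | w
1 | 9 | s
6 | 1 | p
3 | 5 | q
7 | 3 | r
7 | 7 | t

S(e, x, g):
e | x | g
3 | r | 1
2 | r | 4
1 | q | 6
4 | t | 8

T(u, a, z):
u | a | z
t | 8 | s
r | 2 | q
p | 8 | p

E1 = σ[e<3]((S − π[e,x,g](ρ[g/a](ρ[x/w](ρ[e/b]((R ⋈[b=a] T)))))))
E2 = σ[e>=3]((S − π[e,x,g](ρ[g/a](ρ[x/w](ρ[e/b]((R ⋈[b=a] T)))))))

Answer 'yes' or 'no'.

E1 subexpression sizes:
  S → 4
  R → 5
  T → 3
  (R ⋈[b=a] T) → 0
  ρ[e/b]((R ⋈[b=a] T)) → 0
  ρ[x/w](ρ[e/b]((R ⋈[b=a] T))) → 0
  ρ[g/a](ρ[x/w](ρ[e/b]((R ⋈[b=a] T)))) → 0
  π[e,x,g](ρ[g/a](ρ[x/w](ρ[e/b]((R ⋈[b=a] T))))) → 0
  (S − π[e,x,g](ρ[g/a](ρ[x/w](ρ[e/b]((R ⋈[b=a] T)))))) → 4
  σ[e<3]((S − π[e,x,g](ρ[g/a](ρ[x/w](ρ[e/b]((R ⋈[b=a] T))))))) → 2
E2 subexpression sizes:
  S → 4
  R → 5
  T → 3
  (R ⋈[b=a] T) → 0
  ρ[e/b]((R ⋈[b=a] T)) → 0
  ρ[x/w](ρ[e/b]((R ⋈[b=a] T))) → 0
  ρ[g/a](ρ[x/w](ρ[e/b]((R ⋈[b=a] T)))) → 0
  π[e,x,g](ρ[g/a](ρ[x/w](ρ[e/b]((R ⋈[b=a] T))))) → 0
  (S − π[e,x,g](ρ[g/a](ρ[x/w](ρ[e/b]((R ⋈[b=a] T)))))) → 4
  σ[e>=3]((S − π[e,x,g](ρ[g/a](ρ[x/w](ρ[e/b]((R ⋈[b=a] T))))))) → 2

E1 result:
e | x | g
1 | q | 6
2 | r | 4
E2 result:
e | x | g
3 | r | 1
4 | t | 8
Witness: (1, 'q', 6) appears 1× in E1 but 0× in E2.

no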